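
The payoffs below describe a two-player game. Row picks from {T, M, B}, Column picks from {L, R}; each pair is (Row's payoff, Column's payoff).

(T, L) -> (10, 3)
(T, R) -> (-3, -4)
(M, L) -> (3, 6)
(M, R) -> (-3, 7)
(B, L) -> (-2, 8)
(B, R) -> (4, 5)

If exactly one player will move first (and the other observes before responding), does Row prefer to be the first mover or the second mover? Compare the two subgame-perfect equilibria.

first

If Row leads: Column's best replies are T→L, M→R, B→L; Row's induced payoffs 10, -3, -2; outcome (T, L), payoffs (10, 3).
If Column leads: Row's best replies are L→T, R→B; Column's induced payoffs 3, 5; outcome (B, R), payoffs (4, 5).
Row gets 10 moving first and 4 moving second, so Row prefers to move first.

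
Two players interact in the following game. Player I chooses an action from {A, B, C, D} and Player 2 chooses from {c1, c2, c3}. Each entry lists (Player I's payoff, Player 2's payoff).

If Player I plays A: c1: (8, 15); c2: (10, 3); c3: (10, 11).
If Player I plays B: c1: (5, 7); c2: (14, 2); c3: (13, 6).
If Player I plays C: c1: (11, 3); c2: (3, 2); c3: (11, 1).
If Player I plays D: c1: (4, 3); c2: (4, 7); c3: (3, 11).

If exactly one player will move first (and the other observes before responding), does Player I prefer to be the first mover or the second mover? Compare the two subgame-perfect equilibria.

second

If Player I leads: Player 2's best replies are A→c1, B→c1, C→c1, D→c3; Player I's induced payoffs 8, 5, 11, 3; outcome (C, c1), payoffs (11, 3).
If Player 2 leads: Player I's best replies are c1→C, c2→B, c3→B; Player 2's induced payoffs 3, 2, 6; outcome (B, c3), payoffs (13, 6).
Player I gets 11 moving first and 13 moving second, so Player I prefers to move second.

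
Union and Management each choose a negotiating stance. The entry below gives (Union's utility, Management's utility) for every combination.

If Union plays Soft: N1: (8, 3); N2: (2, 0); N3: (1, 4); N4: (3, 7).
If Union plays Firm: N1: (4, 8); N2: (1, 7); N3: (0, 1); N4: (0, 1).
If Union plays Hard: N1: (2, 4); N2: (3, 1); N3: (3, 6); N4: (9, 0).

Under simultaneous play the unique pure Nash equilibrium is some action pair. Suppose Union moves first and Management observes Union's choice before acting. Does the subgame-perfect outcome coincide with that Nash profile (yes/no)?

Backward induction with Union moving first.
- Soft → Management plays N4 (best of 3, 0, 4, 7); Union gets 3.
- Firm → Management plays N1 (best of 8, 7, 1, 1); Union gets 4.
- Hard → Management plays N3 (best of 4, 1, 6, 0); Union gets 3.
Maximizing over 3, 4, 3, Union chooses Firm. Subgame-perfect outcome: (Firm, N1) with payoffs (4, 8).
For the simultaneous game, intersect best replies.
Union's best replies: N1→Soft; N2→Hard; N3→Hard; N4→Hard.
Management's best replies: Soft→N4; Firm→N1; Hard→N3.
The unique mutual best reply is (Hard, N3), giving (3, 6).
Sequential outcome (Firm, N1) differs from the Nash profile (Hard, N3).

no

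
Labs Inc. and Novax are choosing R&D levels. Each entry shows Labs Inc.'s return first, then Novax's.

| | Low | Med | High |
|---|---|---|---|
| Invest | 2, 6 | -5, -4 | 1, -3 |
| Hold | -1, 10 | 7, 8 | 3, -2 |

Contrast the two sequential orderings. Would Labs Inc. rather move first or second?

second

If Labs Inc. leads: Novax's best replies are Invest→Low, Hold→Low; Labs Inc.'s induced payoffs 2, -1; outcome (Invest, Low), payoffs (2, 6).
If Novax leads: Labs Inc.'s best replies are Low→Invest, Med→Hold, High→Hold; Novax's induced payoffs 6, 8, -2; outcome (Hold, Med), payoffs (7, 8).
Labs Inc. gets 2 moving first and 7 moving second, so Labs Inc. prefers to move second.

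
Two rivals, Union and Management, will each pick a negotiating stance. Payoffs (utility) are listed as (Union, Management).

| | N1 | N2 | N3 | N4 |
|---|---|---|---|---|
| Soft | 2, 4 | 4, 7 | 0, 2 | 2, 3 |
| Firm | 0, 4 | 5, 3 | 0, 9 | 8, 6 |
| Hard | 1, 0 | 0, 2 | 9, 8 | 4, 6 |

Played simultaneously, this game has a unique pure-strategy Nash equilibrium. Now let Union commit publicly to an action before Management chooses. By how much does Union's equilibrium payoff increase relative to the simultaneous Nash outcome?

Management best-responds to each possible Union move:
- Soft: Management compares 4, 7, 2, 3 and picks N2; Union would get 4.
- Firm: Management compares 4, 3, 9, 6 and picks N3; Union would get 0.
- Hard: Management compares 0, 2, 8, 6 and picks N3; Union would get 9.
Union's induced payoffs are 4, 0, 9, so Union commits to Hard. Subgame-perfect outcome: (Hard, N3) with payoffs (9, 8).
Under simultaneous play:
Union's best replies: N1→Soft; N2→Firm; N3→Hard; N4→Firm.
Management's best replies: Soft→N2; Firm→N3; Hard→N3.
The unique mutual best reply is (Hard, N3), giving (9, 8).
Union's commitment gain: 9 − 9 = 0.

0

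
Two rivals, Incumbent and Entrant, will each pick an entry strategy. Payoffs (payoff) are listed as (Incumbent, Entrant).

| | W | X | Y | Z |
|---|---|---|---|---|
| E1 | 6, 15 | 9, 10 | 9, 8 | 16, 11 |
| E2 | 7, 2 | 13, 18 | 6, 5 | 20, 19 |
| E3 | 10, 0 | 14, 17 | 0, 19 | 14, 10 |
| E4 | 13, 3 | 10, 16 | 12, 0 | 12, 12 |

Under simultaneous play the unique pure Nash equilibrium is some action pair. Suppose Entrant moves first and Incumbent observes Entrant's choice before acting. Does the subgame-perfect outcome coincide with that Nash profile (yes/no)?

yes

Work backward from Incumbent's decision.
- W → Incumbent plays E4 (best of 6, 7, 10, 13); Entrant gets 3.
- X → Incumbent plays E3 (best of 9, 13, 14, 10); Entrant gets 17.
- Y → Incumbent plays E4 (best of 9, 6, 0, 12); Entrant gets 0.
- Z → Incumbent plays E2 (best of 16, 20, 14, 12); Entrant gets 19.
Entrant's induced payoffs are 3, 17, 0, 19, so Entrant commits to Z. Subgame-perfect outcome: (E2, Z) with payoffs (20, 19).
Now find the simultaneous Nash equilibrium.
Incumbent's best replies: W→E4; X→E3; Y→E4; Z→E2.
Entrant's best replies: E1→W; E2→Z; E3→Y; E4→X.
The unique mutual best reply is (E2, Z), giving (20, 19).
Sequential outcome (E2, Z) coincides with the Nash profile (E2, Z).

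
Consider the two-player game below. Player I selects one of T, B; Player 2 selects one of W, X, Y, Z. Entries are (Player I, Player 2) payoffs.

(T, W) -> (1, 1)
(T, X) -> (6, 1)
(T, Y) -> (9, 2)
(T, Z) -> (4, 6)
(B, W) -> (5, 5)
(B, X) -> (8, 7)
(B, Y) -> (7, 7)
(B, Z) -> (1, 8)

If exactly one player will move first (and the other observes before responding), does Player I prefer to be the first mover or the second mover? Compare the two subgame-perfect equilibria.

second

If Player I leads: Player 2's best replies are T→Z, B→Z; Player I's induced payoffs 4, 1; outcome (T, Z), payoffs (4, 6).
If Player 2 leads: Player I's best replies are W→B, X→B, Y→T, Z→T; Player 2's induced payoffs 5, 7, 2, 6; outcome (B, X), payoffs (8, 7).
Player I gets 4 moving first and 8 moving second, so Player I prefers to move second.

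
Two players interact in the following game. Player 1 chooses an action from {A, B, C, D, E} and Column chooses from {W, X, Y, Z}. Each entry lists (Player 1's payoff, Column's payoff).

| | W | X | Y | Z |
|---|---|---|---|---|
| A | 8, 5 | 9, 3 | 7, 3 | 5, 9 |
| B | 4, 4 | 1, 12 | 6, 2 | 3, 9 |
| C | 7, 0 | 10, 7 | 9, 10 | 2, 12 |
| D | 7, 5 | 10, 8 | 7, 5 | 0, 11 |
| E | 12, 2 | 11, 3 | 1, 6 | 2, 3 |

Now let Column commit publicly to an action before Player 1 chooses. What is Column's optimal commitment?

Work backward from Player 1's decision.
- W → Player 1 plays E (best of 8, 4, 7, 7, 12); Column gets 2.
- X → Player 1 plays E (best of 9, 1, 10, 10, 11); Column gets 3.
- Y → Player 1 plays C (best of 7, 6, 9, 7, 1); Column gets 10.
- Z → Player 1 plays A (best of 5, 3, 2, 0, 2); Column gets 9.
Maximizing over 2, 3, 10, 9, Column chooses Y. Subgame-perfect outcome: (C, Y) with payoffs (9, 10).

Y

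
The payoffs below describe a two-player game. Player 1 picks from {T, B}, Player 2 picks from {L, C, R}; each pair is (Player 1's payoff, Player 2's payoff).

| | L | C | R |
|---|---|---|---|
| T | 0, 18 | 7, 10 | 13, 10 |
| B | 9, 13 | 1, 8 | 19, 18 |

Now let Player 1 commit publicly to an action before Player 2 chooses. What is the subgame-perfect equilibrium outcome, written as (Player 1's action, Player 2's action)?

Player 2 best-responds to each possible Player 1 move:
- T: BR = L, leader payoff 0.
- B: BR = R, leader payoff 19.
Player 1's induced payoffs are 0, 19, so Player 1 commits to B. Subgame-perfect outcome: (B, R) with payoffs (19, 18).

(B, R)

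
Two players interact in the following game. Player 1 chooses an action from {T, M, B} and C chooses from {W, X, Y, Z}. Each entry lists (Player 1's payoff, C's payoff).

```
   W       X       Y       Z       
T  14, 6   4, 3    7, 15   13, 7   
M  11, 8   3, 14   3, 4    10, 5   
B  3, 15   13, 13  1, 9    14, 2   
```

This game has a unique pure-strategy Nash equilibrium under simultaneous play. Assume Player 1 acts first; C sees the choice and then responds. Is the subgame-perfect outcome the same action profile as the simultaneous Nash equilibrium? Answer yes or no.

Solve by backward induction (Player 1 leads).
- T → C plays Y (best of 6, 3, 15, 7); Player 1 gets 7.
- M → C plays X (best of 8, 14, 4, 5); Player 1 gets 3.
- B → C plays W (best of 15, 13, 9, 2); Player 1 gets 3.
Among 7, 3, 3, the best is 7 at T. Subgame-perfect outcome: (T, Y) with payoffs (7, 15).
Under simultaneous play:
Player 1's best replies: W→T; X→B; Y→T; Z→B.
C's best replies: T→Y; M→X; B→W.
Only (T, Y) has each player best-responding; Nash payoffs (7, 15).
Sequential outcome (T, Y) coincides with the Nash profile (T, Y).

yes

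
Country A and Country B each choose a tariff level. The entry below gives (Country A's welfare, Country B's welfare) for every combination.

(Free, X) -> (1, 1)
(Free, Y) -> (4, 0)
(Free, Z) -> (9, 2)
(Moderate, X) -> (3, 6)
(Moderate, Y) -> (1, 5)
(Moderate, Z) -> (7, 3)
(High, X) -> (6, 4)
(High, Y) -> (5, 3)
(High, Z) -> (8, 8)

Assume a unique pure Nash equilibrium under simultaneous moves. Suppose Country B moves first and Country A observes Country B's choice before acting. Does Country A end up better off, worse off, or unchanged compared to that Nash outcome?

Solve by backward induction (Country B leads).
- X: BR = High, leader payoff 4.
- Y: BR = High, leader payoff 3.
- Z: BR = Free, leader payoff 2.
Maximizing over 4, 3, 2, Country B chooses X. Subgame-perfect outcome: (High, X) with payoffs (6, 4).
For the simultaneous game, intersect best replies.
Country A's best replies: X→High; Y→High; Z→Free.
Country B's best replies: Free→Z; Moderate→X; High→Z.
The unique mutual best reply is (Free, Z), giving (9, 2).
Country A earns 6 sequentially versus 9 at the Nash outcome: worse off.

worse off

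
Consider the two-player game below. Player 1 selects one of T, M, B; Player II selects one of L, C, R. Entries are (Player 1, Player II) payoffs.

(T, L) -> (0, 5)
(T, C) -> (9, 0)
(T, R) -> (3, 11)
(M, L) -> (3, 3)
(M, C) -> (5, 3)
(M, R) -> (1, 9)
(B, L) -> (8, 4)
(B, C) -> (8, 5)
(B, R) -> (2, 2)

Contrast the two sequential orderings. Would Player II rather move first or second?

first

If Player 1 leads: Player II's best replies are T→R, M→R, B→C; Player 1's induced payoffs 3, 1, 8; outcome (B, C), payoffs (8, 5).
If Player II leads: Player 1's best replies are L→B, C→T, R→T; Player II's induced payoffs 4, 0, 11; outcome (T, R), payoffs (3, 11).
Player II gets 11 moving first and 5 moving second, so Player II prefers to move first.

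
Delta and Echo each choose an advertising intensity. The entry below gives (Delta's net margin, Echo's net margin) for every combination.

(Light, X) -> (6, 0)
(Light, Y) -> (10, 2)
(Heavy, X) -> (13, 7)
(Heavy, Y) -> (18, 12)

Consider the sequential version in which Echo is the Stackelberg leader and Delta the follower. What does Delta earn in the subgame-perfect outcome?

Solve by backward induction (Echo leads).
- X: Delta compares 6, 13 and picks Heavy; Echo would get 7.
- Y: Delta compares 10, 18 and picks Heavy; Echo would get 12.
Maximizing over 7, 12, Echo chooses Y. Subgame-perfect outcome: (Heavy, Y) with payoffs (18, 12).

18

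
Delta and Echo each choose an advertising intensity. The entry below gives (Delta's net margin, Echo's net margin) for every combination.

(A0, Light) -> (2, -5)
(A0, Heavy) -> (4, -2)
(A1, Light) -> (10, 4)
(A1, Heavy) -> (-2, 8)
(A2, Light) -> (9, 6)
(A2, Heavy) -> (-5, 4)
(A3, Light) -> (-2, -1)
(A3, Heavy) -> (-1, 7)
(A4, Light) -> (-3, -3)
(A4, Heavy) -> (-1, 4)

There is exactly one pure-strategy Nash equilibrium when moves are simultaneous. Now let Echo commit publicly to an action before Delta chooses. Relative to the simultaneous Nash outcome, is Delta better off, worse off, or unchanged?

Delta best-responds to each possible Echo move:
- Light: BR = A1, leader payoff 4.
- Heavy: BR = A0, leader payoff -2.
Echo's induced payoffs are 4, -2, so Echo commits to Light. Subgame-perfect outcome: (A1, Light) with payoffs (10, 4).
For the simultaneous game, intersect best replies.
Delta's best replies: Light→A1; Heavy→A0.
Echo's best replies: A0→Heavy; A1→Heavy; A2→Light; A3→Heavy; A4→Heavy.
Only (A0, Heavy) has each player best-responding; Nash payoffs (4, -2).
Delta earns 10 sequentially versus 4 at the Nash outcome: better off.

better off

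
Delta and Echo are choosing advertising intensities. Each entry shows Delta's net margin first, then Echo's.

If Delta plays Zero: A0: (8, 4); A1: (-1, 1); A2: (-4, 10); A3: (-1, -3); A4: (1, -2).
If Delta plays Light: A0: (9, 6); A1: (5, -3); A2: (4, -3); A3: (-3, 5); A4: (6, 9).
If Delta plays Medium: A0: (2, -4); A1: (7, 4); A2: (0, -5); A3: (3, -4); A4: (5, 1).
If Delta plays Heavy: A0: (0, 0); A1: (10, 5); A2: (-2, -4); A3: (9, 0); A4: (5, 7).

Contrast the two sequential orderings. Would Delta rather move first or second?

first

If Delta leads: Echo's best replies are Zero→A2, Light→A4, Medium→A1, Heavy→A4; Delta's induced payoffs -4, 6, 7, 5; outcome (Medium, A1), payoffs (7, 4).
If Echo leads: Delta's best replies are A0→Light, A1→Heavy, A2→Light, A3→Heavy, A4→Light; Echo's induced payoffs 6, 5, -3, 0, 9; outcome (Light, A4), payoffs (6, 9).
Delta gets 7 moving first and 6 moving second, so Delta prefers to move first.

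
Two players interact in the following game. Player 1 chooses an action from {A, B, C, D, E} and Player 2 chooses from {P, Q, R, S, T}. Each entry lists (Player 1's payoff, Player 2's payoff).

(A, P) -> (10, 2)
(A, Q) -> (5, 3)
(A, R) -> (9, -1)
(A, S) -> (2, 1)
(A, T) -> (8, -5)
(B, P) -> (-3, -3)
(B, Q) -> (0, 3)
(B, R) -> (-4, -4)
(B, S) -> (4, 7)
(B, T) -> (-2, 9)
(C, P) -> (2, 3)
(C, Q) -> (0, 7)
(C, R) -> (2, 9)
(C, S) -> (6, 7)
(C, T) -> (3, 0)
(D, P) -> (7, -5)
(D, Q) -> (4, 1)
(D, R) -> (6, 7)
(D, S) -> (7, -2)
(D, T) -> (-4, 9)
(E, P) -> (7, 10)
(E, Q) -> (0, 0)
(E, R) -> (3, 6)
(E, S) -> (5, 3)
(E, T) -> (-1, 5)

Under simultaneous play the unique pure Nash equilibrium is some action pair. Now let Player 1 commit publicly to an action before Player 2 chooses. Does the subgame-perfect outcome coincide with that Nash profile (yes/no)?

Backward induction with Player 1 moving first.
- A: BR = Q, leader payoff 5.
- B: BR = T, leader payoff -2.
- C: BR = R, leader payoff 2.
- D: BR = T, leader payoff -4.
- E: BR = P, leader payoff 7.
Player 1's induced payoffs are 5, -2, 2, -4, 7, so Player 1 commits to E. Subgame-perfect outcome: (E, P) with payoffs (7, 10).
Under simultaneous play:
Player 1's best replies: P→A; Q→A; R→A; S→D; T→A.
Player 2's best replies: A→Q; B→T; C→R; D→T; E→P.
Only (A, Q) has each player best-responding; Nash payoffs (5, 3).
Sequential outcome (E, P) differs from the Nash profile (A, Q).

no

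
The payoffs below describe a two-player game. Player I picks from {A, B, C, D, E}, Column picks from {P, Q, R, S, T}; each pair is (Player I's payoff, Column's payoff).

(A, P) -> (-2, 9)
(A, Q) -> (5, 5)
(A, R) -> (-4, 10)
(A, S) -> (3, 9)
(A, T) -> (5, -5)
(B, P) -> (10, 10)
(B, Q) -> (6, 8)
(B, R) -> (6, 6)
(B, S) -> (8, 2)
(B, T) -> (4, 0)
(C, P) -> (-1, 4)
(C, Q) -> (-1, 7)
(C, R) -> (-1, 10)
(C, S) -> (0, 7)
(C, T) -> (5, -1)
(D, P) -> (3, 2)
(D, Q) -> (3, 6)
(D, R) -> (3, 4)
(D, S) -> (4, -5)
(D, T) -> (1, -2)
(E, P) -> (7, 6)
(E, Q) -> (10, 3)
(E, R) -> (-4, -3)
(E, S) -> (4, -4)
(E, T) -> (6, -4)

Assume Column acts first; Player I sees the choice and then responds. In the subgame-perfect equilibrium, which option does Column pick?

P

Work backward from Player I's decision.
- P: Player I compares -2, 10, -1, 3, 7 and picks B; Column would get 10.
- Q: Player I compares 5, 6, -1, 3, 10 and picks E; Column would get 3.
- R: Player I compares -4, 6, -1, 3, -4 and picks B; Column would get 6.
- S: Player I compares 3, 8, 0, 4, 4 and picks B; Column would get 2.
- T: Player I compares 5, 4, 5, 1, 6 and picks E; Column would get -4.
Column's induced payoffs are 10, 3, 6, 2, -4, so Column commits to P. Subgame-perfect outcome: (B, P) with payoffs (10, 10).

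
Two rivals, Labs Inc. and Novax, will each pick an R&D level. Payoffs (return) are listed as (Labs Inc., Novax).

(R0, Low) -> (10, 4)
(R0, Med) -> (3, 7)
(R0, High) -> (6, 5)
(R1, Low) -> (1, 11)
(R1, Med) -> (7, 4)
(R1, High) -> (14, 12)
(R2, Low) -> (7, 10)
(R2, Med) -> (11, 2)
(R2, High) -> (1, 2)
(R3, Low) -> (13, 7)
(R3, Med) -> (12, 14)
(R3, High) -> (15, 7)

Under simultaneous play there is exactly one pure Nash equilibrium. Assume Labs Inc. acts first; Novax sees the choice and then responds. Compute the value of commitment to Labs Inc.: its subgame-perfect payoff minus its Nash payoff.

2

Work backward from Novax's decision.
- R0 → Novax plays Med (best of 4, 7, 5); Labs Inc. gets 3.
- R1 → Novax plays High (best of 11, 4, 12); Labs Inc. gets 14.
- R2 → Novax plays Low (best of 10, 2, 2); Labs Inc. gets 7.
- R3 → Novax plays Med (best of 7, 14, 7); Labs Inc. gets 12.
Labs Inc.'s induced payoffs are 3, 14, 7, 12, so Labs Inc. commits to R1. Subgame-perfect outcome: (R1, High) with payoffs (14, 12).
Now find the simultaneous Nash equilibrium.
Labs Inc.'s best replies: Low→R3; Med→R3; High→R3.
Novax's best replies: R0→Med; R1→High; R2→Low; R3→Med.
The unique mutual best reply is (R3, Med), giving (12, 14).
Labs Inc.'s commitment gain: 14 − 12 = 2.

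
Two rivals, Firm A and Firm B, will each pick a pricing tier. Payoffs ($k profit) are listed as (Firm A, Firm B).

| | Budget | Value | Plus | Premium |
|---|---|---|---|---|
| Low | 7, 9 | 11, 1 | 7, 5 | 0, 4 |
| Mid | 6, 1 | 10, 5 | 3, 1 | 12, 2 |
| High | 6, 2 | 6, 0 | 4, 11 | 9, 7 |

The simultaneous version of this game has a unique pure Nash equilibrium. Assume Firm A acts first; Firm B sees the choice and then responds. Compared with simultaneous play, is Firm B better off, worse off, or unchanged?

worse off

Firm B best-responds to each possible Firm A move:
- Low: Firm B compares 9, 1, 5, 4 and picks Budget; Firm A would get 7.
- Mid: Firm B compares 1, 5, 1, 2 and picks Value; Firm A would get 10.
- High: Firm B compares 2, 0, 11, 7 and picks Plus; Firm A would get 4.
Firm A's induced payoffs are 7, 10, 4, so Firm A commits to Mid. Subgame-perfect outcome: (Mid, Value) with payoffs (10, 5).
Under simultaneous play:
Firm A's best replies: Budget→Low; Value→Low; Plus→Low; Premium→Mid.
Firm B's best replies: Low→Budget; Mid→Value; High→Plus.
The unique mutual best reply is (Low, Budget), giving (7, 9).
Firm B earns 5 sequentially versus 9 at the Nash outcome: worse off.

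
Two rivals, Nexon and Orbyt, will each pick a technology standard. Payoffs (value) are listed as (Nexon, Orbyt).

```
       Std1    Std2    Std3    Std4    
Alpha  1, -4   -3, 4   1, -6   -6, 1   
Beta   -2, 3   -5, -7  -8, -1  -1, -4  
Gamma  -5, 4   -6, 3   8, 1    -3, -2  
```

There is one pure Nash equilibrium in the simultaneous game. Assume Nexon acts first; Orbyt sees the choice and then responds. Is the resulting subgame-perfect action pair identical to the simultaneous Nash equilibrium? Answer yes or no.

no

Solve by backward induction (Nexon leads).
- Alpha: Orbyt compares -4, 4, -6, 1 and picks Std2; Nexon would get -3.
- Beta: Orbyt compares 3, -7, -1, -4 and picks Std1; Nexon would get -2.
- Gamma: Orbyt compares 4, 3, 1, -2 and picks Std1; Nexon would get -5.
Maximizing over -3, -2, -5, Nexon chooses Beta. Subgame-perfect outcome: (Beta, Std1) with payoffs (-2, 3).
Under simultaneous play:
Nexon's best replies: Std1→Alpha; Std2→Alpha; Std3→Gamma; Std4→Beta.
Orbyt's best replies: Alpha→Std2; Beta→Std1; Gamma→Std1.
Only (Alpha, Std2) has each player best-responding; Nash payoffs (-3, 4).
Sequential outcome (Beta, Std1) differs from the Nash profile (Alpha, Std2).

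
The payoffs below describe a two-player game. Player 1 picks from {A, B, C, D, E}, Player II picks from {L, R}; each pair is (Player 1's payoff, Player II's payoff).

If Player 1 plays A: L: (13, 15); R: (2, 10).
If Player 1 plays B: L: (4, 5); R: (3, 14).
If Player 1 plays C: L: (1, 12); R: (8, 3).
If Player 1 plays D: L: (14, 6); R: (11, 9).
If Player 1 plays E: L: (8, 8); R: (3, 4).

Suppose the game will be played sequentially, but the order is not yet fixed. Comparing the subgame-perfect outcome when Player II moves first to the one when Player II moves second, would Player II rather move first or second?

If Player 1 leads: Player II's best replies are A→L, B→R, C→L, D→R, E→L; Player 1's induced payoffs 13, 3, 1, 11, 8; outcome (A, L), payoffs (13, 15).
If Player II leads: Player 1's best replies are L→D, R→D; Player II's induced payoffs 6, 9; outcome (D, R), payoffs (11, 9).
Player II gets 9 moving first and 15 moving second, so Player II prefers to move second.

second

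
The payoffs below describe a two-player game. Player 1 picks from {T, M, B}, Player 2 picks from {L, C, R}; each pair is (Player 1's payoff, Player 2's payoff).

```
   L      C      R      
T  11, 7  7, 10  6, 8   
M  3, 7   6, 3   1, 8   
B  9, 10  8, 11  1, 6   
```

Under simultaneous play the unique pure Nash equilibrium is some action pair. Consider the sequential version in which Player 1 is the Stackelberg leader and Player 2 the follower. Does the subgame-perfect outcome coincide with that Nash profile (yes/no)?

yes

Work backward from Player 2's decision.
- T: Player 2 compares 7, 10, 8 and picks C; Player 1 would get 7.
- M: Player 2 compares 7, 3, 8 and picks R; Player 1 would get 1.
- B: Player 2 compares 10, 11, 6 and picks C; Player 1 would get 8.
Player 1's induced payoffs are 7, 1, 8, so Player 1 commits to B. Subgame-perfect outcome: (B, C) with payoffs (8, 11).
For the simultaneous game, intersect best replies.
Player 1's best replies: L→T; C→B; R→T.
Player 2's best replies: T→C; M→R; B→C.
Only (B, C) has each player best-responding; Nash payoffs (8, 11).
Sequential outcome (B, C) coincides with the Nash profile (B, C).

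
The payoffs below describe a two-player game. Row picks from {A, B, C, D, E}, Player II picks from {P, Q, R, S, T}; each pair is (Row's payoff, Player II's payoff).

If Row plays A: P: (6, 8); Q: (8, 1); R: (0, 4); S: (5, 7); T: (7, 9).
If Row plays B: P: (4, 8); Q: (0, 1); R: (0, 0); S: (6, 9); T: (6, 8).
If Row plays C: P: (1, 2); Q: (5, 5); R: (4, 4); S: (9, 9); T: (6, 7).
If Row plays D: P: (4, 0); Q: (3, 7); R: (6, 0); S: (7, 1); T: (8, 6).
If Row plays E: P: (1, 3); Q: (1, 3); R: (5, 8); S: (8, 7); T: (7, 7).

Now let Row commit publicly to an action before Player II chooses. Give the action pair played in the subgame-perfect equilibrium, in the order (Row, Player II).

Player II best-responds to each possible Row move:
- A: BR = T, leader payoff 7.
- B: BR = S, leader payoff 6.
- C: BR = S, leader payoff 9.
- D: BR = Q, leader payoff 3.
- E: BR = R, leader payoff 5.
Maximizing over 7, 6, 9, 3, 5, Row chooses C. Subgame-perfect outcome: (C, S) with payoffs (9, 9).

(C, S)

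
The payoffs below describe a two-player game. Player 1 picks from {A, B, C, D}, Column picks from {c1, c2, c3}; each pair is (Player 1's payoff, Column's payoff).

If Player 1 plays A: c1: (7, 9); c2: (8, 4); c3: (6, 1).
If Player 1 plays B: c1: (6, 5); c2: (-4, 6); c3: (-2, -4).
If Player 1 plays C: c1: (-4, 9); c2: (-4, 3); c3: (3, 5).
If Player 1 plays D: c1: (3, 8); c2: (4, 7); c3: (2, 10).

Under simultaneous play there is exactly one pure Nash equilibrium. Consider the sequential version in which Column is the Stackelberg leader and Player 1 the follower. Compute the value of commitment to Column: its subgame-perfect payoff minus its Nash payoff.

0

Work backward from Player 1's decision.
- c1 → Player 1 plays A (best of 7, 6, -4, 3); Column gets 9.
- c2 → Player 1 plays A (best of 8, -4, -4, 4); Column gets 4.
- c3 → Player 1 plays A (best of 6, -2, 3, 2); Column gets 1.
Among 9, 4, 1, the best is 9 at c1. Subgame-perfect outcome: (A, c1) with payoffs (7, 9).
Now find the simultaneous Nash equilibrium.
Player 1's best replies: c1→A; c2→A; c3→A.
Column's best replies: A→c1; B→c2; C→c1; D→c3.
Only (A, c1) has each player best-responding; Nash payoffs (7, 9).
Column's commitment gain: 9 − 9 = 0.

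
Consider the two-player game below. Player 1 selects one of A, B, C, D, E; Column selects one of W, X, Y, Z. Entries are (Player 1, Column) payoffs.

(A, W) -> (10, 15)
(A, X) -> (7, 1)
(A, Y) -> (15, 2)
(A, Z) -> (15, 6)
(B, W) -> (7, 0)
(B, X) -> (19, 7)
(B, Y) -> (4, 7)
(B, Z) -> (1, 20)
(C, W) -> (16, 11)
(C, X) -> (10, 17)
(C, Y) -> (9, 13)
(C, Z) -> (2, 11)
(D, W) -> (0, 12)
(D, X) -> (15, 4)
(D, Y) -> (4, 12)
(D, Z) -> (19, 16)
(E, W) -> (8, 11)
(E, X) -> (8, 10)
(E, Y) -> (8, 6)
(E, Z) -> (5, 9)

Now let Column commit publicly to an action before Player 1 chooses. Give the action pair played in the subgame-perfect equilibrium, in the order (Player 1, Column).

(D, Z)

Solve by backward induction (Column leads).
- W: BR = C, leader payoff 11.
- X: BR = B, leader payoff 7.
- Y: BR = A, leader payoff 2.
- Z: BR = D, leader payoff 16.
Maximizing over 11, 7, 2, 16, Column chooses Z. Subgame-perfect outcome: (D, Z) with payoffs (19, 16).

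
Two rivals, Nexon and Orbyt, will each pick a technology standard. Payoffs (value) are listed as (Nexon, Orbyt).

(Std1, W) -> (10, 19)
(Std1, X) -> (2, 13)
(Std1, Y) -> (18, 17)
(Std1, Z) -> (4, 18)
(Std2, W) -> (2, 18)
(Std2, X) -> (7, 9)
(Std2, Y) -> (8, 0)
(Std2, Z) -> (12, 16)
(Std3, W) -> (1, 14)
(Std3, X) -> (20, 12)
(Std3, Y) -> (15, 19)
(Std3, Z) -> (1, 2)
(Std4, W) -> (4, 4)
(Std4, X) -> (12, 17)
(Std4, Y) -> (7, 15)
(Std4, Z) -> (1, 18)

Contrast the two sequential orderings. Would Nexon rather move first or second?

first

If Nexon leads: Orbyt's best replies are Std1→W, Std2→W, Std3→Y, Std4→Z; Nexon's induced payoffs 10, 2, 15, 1; outcome (Std3, Y), payoffs (15, 19).
If Orbyt leads: Nexon's best replies are W→Std1, X→Std3, Y→Std1, Z→Std2; Orbyt's induced payoffs 19, 12, 17, 16; outcome (Std1, W), payoffs (10, 19).
Nexon gets 15 moving first and 10 moving second, so Nexon prefers to move first.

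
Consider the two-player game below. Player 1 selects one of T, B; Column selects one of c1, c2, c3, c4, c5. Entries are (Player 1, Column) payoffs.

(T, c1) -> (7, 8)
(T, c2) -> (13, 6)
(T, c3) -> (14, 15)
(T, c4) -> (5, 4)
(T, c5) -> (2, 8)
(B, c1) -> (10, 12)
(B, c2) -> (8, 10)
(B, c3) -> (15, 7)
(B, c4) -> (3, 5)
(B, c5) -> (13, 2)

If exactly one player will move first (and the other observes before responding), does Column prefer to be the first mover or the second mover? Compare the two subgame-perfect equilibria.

second

If Player 1 leads: Column's best replies are T→c3, B→c1; Player 1's induced payoffs 14, 10; outcome (T, c3), payoffs (14, 15).
If Column leads: Player 1's best replies are c1→B, c2→T, c3→B, c4→T, c5→B; Column's induced payoffs 12, 6, 7, 4, 2; outcome (B, c1), payoffs (10, 12).
Column gets 12 moving first and 15 moving second, so Column prefers to move second.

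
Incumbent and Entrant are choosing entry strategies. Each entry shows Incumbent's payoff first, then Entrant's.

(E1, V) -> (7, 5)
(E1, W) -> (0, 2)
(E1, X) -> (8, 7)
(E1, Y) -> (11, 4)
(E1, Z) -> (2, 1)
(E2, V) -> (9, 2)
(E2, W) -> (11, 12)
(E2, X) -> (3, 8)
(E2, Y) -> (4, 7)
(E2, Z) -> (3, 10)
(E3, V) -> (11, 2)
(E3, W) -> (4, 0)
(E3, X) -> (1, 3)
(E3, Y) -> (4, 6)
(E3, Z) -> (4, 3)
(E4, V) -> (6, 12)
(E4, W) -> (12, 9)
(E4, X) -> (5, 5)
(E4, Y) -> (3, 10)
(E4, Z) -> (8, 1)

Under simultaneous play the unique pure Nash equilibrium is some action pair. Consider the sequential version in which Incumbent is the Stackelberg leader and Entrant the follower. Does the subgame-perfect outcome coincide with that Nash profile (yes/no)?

no

Backward induction with Incumbent moving first.
- E1 → Entrant plays X (best of 5, 2, 7, 4, 1); Incumbent gets 8.
- E2 → Entrant plays W (best of 2, 12, 8, 7, 10); Incumbent gets 11.
- E3 → Entrant plays Y (best of 2, 0, 3, 6, 3); Incumbent gets 4.
- E4 → Entrant plays V (best of 12, 9, 5, 10, 1); Incumbent gets 6.
Among 8, 11, 4, 6, the best is 11 at E2. Subgame-perfect outcome: (E2, W) with payoffs (11, 12).
For the simultaneous game, intersect best replies.
Incumbent's best replies: V→E3; W→E4; X→E1; Y→E1; Z→E4.
Entrant's best replies: E1→X; E2→W; E3→Y; E4→V.
The unique mutual best reply is (E1, X), giving (8, 7).
Sequential outcome (E2, W) differs from the Nash profile (E1, X).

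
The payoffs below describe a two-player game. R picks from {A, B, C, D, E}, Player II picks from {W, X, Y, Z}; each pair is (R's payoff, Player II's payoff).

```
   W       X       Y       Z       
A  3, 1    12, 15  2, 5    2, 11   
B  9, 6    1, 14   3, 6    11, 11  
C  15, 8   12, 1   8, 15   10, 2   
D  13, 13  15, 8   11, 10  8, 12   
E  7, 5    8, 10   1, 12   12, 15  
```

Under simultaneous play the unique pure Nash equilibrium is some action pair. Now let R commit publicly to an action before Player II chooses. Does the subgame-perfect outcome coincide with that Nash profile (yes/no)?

Backward induction with R moving first.
- A → Player II plays X (best of 1, 15, 5, 11); R gets 12.
- B → Player II plays X (best of 6, 14, 6, 11); R gets 1.
- C → Player II plays Y (best of 8, 1, 15, 2); R gets 8.
- D → Player II plays W (best of 13, 8, 10, 12); R gets 13.
- E → Player II plays Z (best of 5, 10, 12, 15); R gets 12.
Maximizing over 12, 1, 8, 13, 12, R chooses D. Subgame-perfect outcome: (D, W) with payoffs (13, 13).
For the simultaneous game, intersect best replies.
R's best replies: W→C; X→D; Y→D; Z→E.
Player II's best replies: A→X; B→X; C→Y; D→W; E→Z.
The unique mutual best reply is (E, Z), giving (12, 15).
Sequential outcome (D, W) differs from the Nash profile (E, Z).

no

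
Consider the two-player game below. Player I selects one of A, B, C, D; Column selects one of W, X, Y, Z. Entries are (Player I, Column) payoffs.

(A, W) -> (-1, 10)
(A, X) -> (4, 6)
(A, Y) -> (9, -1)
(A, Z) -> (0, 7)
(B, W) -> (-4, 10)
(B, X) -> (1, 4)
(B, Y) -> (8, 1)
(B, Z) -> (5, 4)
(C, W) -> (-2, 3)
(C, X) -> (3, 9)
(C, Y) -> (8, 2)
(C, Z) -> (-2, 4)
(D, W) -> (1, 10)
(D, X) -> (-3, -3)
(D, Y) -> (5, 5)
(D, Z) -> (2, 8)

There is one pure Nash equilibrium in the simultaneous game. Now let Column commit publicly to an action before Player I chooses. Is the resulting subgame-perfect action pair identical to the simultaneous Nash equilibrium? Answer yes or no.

yes

Player I best-responds to each possible Column move:
- W: Player I compares -1, -4, -2, 1 and picks D; Column would get 10.
- X: Player I compares 4, 1, 3, -3 and picks A; Column would get 6.
- Y: Player I compares 9, 8, 8, 5 and picks A; Column would get -1.
- Z: Player I compares 0, 5, -2, 2 and picks B; Column would get 4.
Among 10, 6, -1, 4, the best is 10 at W. Subgame-perfect outcome: (D, W) with payoffs (1, 10).
For the simultaneous game, intersect best replies.
Player I's best replies: W→D; X→A; Y→A; Z→B.
Column's best replies: A→W; B→W; C→X; D→W.
The unique mutual best reply is (D, W), giving (1, 10).
Sequential outcome (D, W) coincides with the Nash profile (D, W).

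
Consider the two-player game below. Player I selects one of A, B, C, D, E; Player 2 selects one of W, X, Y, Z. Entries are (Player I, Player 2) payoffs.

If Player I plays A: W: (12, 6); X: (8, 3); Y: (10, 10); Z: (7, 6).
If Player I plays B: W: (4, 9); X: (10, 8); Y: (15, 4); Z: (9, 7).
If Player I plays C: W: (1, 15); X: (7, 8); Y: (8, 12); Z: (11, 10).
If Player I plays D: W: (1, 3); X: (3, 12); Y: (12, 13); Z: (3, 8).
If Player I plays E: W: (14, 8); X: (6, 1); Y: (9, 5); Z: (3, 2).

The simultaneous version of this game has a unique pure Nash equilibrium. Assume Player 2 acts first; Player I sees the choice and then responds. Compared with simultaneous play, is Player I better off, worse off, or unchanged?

worse off

Solve by backward induction (Player 2 leads).
- W → Player I plays E (best of 12, 4, 1, 1, 14); Player 2 gets 8.
- X → Player I plays B (best of 8, 10, 7, 3, 6); Player 2 gets 8.
- Y → Player I plays B (best of 10, 15, 8, 12, 9); Player 2 gets 4.
- Z → Player I plays C (best of 7, 9, 11, 3, 3); Player 2 gets 10.
Maximizing over 8, 8, 4, 10, Player 2 chooses Z. Subgame-perfect outcome: (C, Z) with payoffs (11, 10).
Under simultaneous play:
Player I's best replies: W→E; X→B; Y→B; Z→C.
Player 2's best replies: A→Y; B→W; C→W; D→Y; E→W.
Only (E, W) has each player best-responding; Nash payoffs (14, 8).
Player I earns 11 sequentially versus 14 at the Nash outcome: worse off.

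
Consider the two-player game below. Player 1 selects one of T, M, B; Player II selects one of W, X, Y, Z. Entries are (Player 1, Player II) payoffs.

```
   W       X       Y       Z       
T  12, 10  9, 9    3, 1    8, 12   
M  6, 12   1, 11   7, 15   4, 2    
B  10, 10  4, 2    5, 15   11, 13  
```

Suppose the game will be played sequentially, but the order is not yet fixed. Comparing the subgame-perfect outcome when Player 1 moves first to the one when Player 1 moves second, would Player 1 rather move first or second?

If Player 1 leads: Player II's best replies are T→Z, M→Y, B→Y; Player 1's induced payoffs 8, 7, 5; outcome (T, Z), payoffs (8, 12).
If Player II leads: Player 1's best replies are W→T, X→T, Y→M, Z→B; Player II's induced payoffs 10, 9, 15, 13; outcome (M, Y), payoffs (7, 15).
Player 1 gets 8 moving first and 7 moving second, so Player 1 prefers to move first.

first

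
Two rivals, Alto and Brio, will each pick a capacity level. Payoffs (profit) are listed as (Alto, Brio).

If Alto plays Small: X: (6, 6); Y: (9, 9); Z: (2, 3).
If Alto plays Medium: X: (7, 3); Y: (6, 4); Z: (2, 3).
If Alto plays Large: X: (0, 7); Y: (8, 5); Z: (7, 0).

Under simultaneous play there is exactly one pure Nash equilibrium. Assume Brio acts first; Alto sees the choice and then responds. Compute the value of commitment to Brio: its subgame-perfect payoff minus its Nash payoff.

Alto best-responds to each possible Brio move:
- X: Alto compares 6, 7, 0 and picks Medium; Brio would get 3.
- Y: Alto compares 9, 6, 8 and picks Small; Brio would get 9.
- Z: Alto compares 2, 2, 7 and picks Large; Brio would get 0.
Among 3, 9, 0, the best is 9 at Y. Subgame-perfect outcome: (Small, Y) with payoffs (9, 9).
Under simultaneous play:
Alto's best replies: X→Medium; Y→Small; Z→Large.
Brio's best replies: Small→Y; Medium→Y; Large→X.
The unique mutual best reply is (Small, Y), giving (9, 9).
Brio's commitment gain: 9 − 9 = 0.

0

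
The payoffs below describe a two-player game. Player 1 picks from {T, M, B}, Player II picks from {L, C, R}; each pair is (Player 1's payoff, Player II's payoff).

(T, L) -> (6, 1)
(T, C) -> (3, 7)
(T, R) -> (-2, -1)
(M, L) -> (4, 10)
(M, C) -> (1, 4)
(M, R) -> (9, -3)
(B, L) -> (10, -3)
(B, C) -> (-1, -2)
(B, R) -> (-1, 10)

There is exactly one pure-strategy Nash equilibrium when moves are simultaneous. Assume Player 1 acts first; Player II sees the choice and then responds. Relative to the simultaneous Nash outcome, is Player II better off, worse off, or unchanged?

Work backward from Player II's decision.
- T: BR = C, leader payoff 3.
- M: BR = L, leader payoff 4.
- B: BR = R, leader payoff -1.
Player 1's induced payoffs are 3, 4, -1, so Player 1 commits to M. Subgame-perfect outcome: (M, L) with payoffs (4, 10).
Now find the simultaneous Nash equilibrium.
Player 1's best replies: L→B; C→T; R→M.
Player II's best replies: T→C; M→L; B→R.
The unique mutual best reply is (T, C), giving (3, 7).
Player II earns 10 sequentially versus 7 at the Nash outcome: better off.

better off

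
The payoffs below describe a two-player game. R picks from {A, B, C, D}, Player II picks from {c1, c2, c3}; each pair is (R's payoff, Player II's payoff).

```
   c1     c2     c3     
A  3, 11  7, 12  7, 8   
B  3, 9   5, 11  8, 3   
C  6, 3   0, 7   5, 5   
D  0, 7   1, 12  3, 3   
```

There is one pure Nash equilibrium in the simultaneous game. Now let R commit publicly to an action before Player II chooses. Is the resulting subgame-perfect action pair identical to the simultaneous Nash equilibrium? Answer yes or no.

Player II best-responds to each possible R move:
- A: Player II compares 11, 12, 8 and picks c2; R would get 7.
- B: Player II compares 9, 11, 3 and picks c2; R would get 5.
- C: Player II compares 3, 7, 5 and picks c2; R would get 0.
- D: Player II compares 7, 12, 3 and picks c2; R would get 1.
R's induced payoffs are 7, 5, 0, 1, so R commits to A. Subgame-perfect outcome: (A, c2) with payoffs (7, 12).
Under simultaneous play:
R's best replies: c1→C; c2→A; c3→B.
Player II's best replies: A→c2; B→c2; C→c2; D→c2.
Only (A, c2) has each player best-responding; Nash payoffs (7, 12).
Sequential outcome (A, c2) coincides with the Nash profile (A, c2).

yes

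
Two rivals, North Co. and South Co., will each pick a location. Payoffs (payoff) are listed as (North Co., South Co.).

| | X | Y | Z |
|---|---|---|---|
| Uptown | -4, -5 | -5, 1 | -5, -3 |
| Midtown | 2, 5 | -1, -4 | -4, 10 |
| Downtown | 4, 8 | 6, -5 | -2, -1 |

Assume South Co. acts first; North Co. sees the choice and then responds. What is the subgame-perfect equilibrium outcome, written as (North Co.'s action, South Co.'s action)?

(Downtown, X)

Solve by backward induction (South Co. leads).
- X: North Co. compares -4, 2, 4 and picks Downtown; South Co. would get 8.
- Y: North Co. compares -5, -1, 6 and picks Downtown; South Co. would get -5.
- Z: North Co. compares -5, -4, -2 and picks Downtown; South Co. would get -1.
South Co.'s induced payoffs are 8, -5, -1, so South Co. commits to X. Subgame-perfect outcome: (Downtown, X) with payoffs (4, 8).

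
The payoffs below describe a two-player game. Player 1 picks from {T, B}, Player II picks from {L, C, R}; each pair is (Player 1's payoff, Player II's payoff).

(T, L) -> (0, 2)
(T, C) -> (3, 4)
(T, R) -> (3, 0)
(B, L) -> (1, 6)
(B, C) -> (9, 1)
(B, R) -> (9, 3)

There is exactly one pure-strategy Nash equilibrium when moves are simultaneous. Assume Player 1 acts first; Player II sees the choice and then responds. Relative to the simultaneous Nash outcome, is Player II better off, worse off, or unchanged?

Solve by backward induction (Player 1 leads).
- T: BR = C, leader payoff 3.
- B: BR = L, leader payoff 1.
Among 3, 1, the best is 3 at T. Subgame-perfect outcome: (T, C) with payoffs (3, 4).
Under simultaneous play:
Player 1's best replies: L→B; C→B; R→B.
Player II's best replies: T→C; B→L.
Only (B, L) has each player best-responding; Nash payoffs (1, 6).
Player II earns 4 sequentially versus 6 at the Nash outcome: worse off.

worse off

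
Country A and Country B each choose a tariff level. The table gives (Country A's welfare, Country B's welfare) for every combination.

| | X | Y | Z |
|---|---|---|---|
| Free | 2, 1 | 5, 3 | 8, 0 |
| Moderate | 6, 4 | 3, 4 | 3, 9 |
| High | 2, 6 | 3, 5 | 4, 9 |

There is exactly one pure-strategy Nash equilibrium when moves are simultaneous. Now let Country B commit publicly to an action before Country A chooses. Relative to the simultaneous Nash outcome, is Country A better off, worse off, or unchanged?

better off

Solve by backward induction (Country B leads).
- X: BR = Moderate, leader payoff 4.
- Y: BR = Free, leader payoff 3.
- Z: BR = Free, leader payoff 0.
Country B's induced payoffs are 4, 3, 0, so Country B commits to X. Subgame-perfect outcome: (Moderate, X) with payoffs (6, 4).
Now find the simultaneous Nash equilibrium.
Country A's best replies: X→Moderate; Y→Free; Z→Free.
Country B's best replies: Free→Y; Moderate→Z; High→Z.
Only (Free, Y) has each player best-responding; Nash payoffs (5, 3).
Country A earns 6 sequentially versus 5 at the Nash outcome: better off.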